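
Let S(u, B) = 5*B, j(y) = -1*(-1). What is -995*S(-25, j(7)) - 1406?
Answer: -6381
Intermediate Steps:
j(y) = 1
-995*S(-25, j(7)) - 1406 = -4975 - 1406 = -6381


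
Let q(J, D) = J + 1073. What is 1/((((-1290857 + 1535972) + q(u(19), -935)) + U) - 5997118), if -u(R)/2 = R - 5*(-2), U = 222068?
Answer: -1/5528920 ≈ -1.8087e-7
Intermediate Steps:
u(R) = -20 - 2*R (u(R) = -2*(R - 5*(-2)) = -2*(R + 10) = -2*(10 + R) = -20 - 2*R)
q(J, D) = 1073 + J
1/((((-1290857 + 1535972) + q(u(19), -935)) + U) - 5997118) = 1/((((-1290857 + 1535972) + (1073 + (-20 - 2*19))) + 222068) - 5997118) = 1/(((245115 + (1073 + (-20 - 38))) + 222068) - 5997118) = 1/(((245115 + (1073 - 58)) + 222068) - 5997118) = 1/(((245115 + 1015) + 222068) - 5997118) = 1/((246130 + 222068) - 5997118) = 1/(468198 - 5997118) = 1/(-5528920) = -1/5528920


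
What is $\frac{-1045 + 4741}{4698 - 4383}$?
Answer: $\frac{176}{15} \approx 11.733$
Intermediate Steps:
$\frac{-1045 + 4741}{4698 - 4383} = \frac{3696}{315} = 3696 \cdot \frac{1}{315} = \frac{176}{15}$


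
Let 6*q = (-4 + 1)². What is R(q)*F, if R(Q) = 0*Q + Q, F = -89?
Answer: -267/2 ≈ -133.50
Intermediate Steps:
q = 3/2 (q = (-4 + 1)²/6 = (⅙)*(-3)² = (⅙)*9 = 3/2 ≈ 1.5000)
R(Q) = Q (R(Q) = 0 + Q = Q)
R(q)*F = (3/2)*(-89) = -267/2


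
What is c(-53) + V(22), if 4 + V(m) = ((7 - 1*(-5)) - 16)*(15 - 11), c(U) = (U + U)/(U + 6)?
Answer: -834/47 ≈ -17.745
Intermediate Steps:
c(U) = 2*U/(6 + U) (c(U) = (2*U)/(6 + U) = 2*U/(6 + U))
V(m) = -20 (V(m) = -4 + ((7 - 1*(-5)) - 16)*(15 - 11) = -4 + ((7 + 5) - 16)*4 = -4 + (12 - 16)*4 = -4 - 4*4 = -4 - 16 = -20)
c(-53) + V(22) = 2*(-53)/(6 - 53) - 20 = 2*(-53)/(-47) - 20 = 2*(-53)*(-1/47) - 20 = 106/47 - 20 = -834/47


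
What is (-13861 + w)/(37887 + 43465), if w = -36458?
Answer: -50319/81352 ≈ -0.61853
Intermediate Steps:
(-13861 + w)/(37887 + 43465) = (-13861 - 36458)/(37887 + 43465) = -50319/81352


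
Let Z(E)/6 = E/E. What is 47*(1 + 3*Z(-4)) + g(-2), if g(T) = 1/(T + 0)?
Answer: 1785/2 ≈ 892.50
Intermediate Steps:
Z(E) = 6 (Z(E) = 6*(E/E) = 6*1 = 6)
g(T) = 1/T
47*(1 + 3*Z(-4)) + g(-2) = 47*(1 + 3*6) + 1/(-2) = 47*(1 + 18) - ½ = 47*19 - ½ = 893 - ½ = 1785/2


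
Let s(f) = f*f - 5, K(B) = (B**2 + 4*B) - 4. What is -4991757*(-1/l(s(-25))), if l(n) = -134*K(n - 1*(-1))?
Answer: -4991757/52008214 ≈ -0.095980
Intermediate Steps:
K(B) = -4 + B**2 + 4*B
s(f) = -5 + f**2 (s(f) = f**2 - 5 = -5 + f**2)
l(n) = -536*n - 134*(1 + n)**2 (l(n) = -134*(-4 + (n - 1*(-1))**2 + 4*(n - 1*(-1))) = -134*(-4 + (n + 1)**2 + 4*(n + 1)) = -134*(-4 + (1 + n)**2 + 4*(1 + n)) = -134*(-4 + (1 + n)**2 + (4 + 4*n)) = -134*((1 + n)**2 + 4*n) = -536*n - 134*(1 + n)**2)
-4991757*(-1/l(s(-25))) = -4991757*(-1/(-536*(-5 + (-25)**2) - 134*(1 + (-5 + (-25)**2))**2)) = -4991757*(-1/(-536*(-5 + 625) - 134*(1 + (-5 + 625))**2)) = -4991757*(-1/(-536*620 - 134*(1 + 620)**2)) = -4991757*(-1/(-332320 - 134*621**2)) = -4991757*(-1/(-332320 - 134*385641)) = -4991757*(-1/(-332320 - 51675894)) = -4991757/((-1*(-52008214))) = -4991757/52008214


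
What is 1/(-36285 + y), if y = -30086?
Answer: -1/66371 ≈ -1.5067e-5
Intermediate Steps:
1/(-36285 + y) = 1/(-36285 - 30086) = 1/(-66371) = -1/66371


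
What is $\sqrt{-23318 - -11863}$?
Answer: $i \sqrt{11455} \approx 107.03 i$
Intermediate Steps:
$\sqrt{-23318 - -11863} = \sqrt{-23318 + \left(-12104 + 23967\right)} = \sqrt{-23318 + 11863} = \sqrt{-11455} = i \sqrt{11455}$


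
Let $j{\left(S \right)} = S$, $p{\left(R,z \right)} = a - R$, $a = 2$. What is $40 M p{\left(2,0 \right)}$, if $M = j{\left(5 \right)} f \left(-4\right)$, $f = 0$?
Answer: $0$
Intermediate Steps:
$p{\left(R,z \right)} = 2 - R$
$M = 0$ ($M = 5 \cdot 0 \left(-4\right) = 0 \left(-4\right) = 0$)
$40 M p{\left(2,0 \right)} = 40 \cdot 0 \left(2 - 2\right) = 0 \left(2 - 2\right) = 0 \cdot 0 = 0$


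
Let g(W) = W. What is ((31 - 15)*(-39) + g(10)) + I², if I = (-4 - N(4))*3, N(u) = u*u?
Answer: 2986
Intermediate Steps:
N(u) = u²
I = -60 (I = (-4 - 1*4²)*3 = (-4 - 1*16)*3 = (-4 - 16)*3 = -20*3 = -60)
((31 - 15)*(-39) + g(10)) + I² = ((31 - 15)*(-39) + 10) + (-60)² = (16*(-39) + 10) + 3600 = (-624 + 10) + 3600 = -614 + 3600 = 2986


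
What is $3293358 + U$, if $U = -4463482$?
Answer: $-1170124$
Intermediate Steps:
$3293358 + U = 3293358 - 4463482 = -1170124$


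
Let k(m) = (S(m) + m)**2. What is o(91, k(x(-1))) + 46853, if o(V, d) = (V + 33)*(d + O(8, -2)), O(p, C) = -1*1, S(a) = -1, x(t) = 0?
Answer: 46853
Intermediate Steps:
O(p, C) = -1
k(m) = (-1 + m)**2
o(V, d) = (-1 + d)*(33 + V) (o(V, d) = (V + 33)*(d - 1) = (33 + V)*(-1 + d) = (-1 + d)*(33 + V))
o(91, k(x(-1))) + 46853 = (-33 - 1*91 + 33*(-1 + 0)**2 + 91*(-1 + 0)**2) + 46853 = (-33 - 91 + 33*(-1)**2 + 91*(-1)**2) + 46853 = (-33 - 91 + 33*1 + 91*1) + 46853 = (-33 - 91 + 33 + 91) + 46853 = 0 + 46853 = 46853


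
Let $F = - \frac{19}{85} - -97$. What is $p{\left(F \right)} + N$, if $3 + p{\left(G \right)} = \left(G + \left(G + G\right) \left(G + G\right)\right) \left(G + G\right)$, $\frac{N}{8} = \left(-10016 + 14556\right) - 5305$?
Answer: $\frac{4460778052953}{614125} \approx 7.2636 \cdot 10^{6}$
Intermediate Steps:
$N = -6120$ ($N = 8 \left(\left(-10016 + 14556\right) - 5305\right) = 8 \left(4540 - 5305\right) = 8 \left(-765\right) = -6120$)
$F = \frac{8226}{85}$ ($F = \left(-19\right) \frac{1}{85} + 97 = - \frac{19}{85} + 97 = \frac{8226}{85} \approx 96.776$)
$p{\left(G \right)} = -3 + 2 G \left(G + 4 G^{2}\right)$ ($p{\left(G \right)} = -3 + \left(G + \left(G + G\right) \left(G + G\right)\right) \left(G + G\right) = -3 + \left(G + 2 G 2 G\right) 2 G = -3 + \left(G + 4 G^{2}\right) 2 G = -3 + 2 G \left(G + 4 G^{2}\right)$)
$p{\left(F \right)} + N = \left(-3 + 2 \left(\frac{8226}{85}\right)^{2} + 8 \left(\frac{8226}{85}\right)^{3}\right) - 6120 = \left(-3 + 2 \cdot \frac{67667076}{7225} + 8 \cdot \frac{556629367176}{614125}\right) - 6120 = \left(-3 + \frac{135334152}{7225} + \frac{4453034937408}{614125}\right) - 6120 = \frac{4464536497953}{614125} - 6120 = \frac{4460778052953}{614125}$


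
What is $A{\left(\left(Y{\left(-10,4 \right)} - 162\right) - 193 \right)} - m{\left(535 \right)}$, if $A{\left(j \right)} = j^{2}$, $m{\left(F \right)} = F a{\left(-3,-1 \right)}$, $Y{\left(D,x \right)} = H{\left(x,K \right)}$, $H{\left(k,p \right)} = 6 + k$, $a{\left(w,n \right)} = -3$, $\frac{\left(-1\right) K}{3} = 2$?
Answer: $120630$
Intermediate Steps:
$K = -6$ ($K = \left(-3\right) 2 = -6$)
$Y{\left(D,x \right)} = 6 + x$
$m{\left(F \right)} = - 3 F$ ($m{\left(F \right)} = F \left(-3\right) = - 3 F$)
$A{\left(\left(Y{\left(-10,4 \right)} - 162\right) - 193 \right)} - m{\left(535 \right)} = \left(\left(\left(6 + 4\right) - 162\right) - 193\right)^{2} - \left(-3\right) 535 = \left(\left(10 - 162\right) - 193\right)^{2} - -1605 = \left(-152 - 193\right)^{2} + 1605 = \left(-345\right)^{2} + 1605 = 119025 + 1605 = 120630$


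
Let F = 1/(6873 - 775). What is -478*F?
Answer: -239/3049 ≈ -0.078386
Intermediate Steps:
F = 1/6098 ≈ 0.00016399
-478*F = -478*1/6098 = -239/3049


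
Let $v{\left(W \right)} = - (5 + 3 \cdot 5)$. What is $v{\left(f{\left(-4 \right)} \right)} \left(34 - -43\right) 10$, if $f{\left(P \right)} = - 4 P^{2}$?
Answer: $-15400$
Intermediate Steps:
$v{\left(W \right)} = -20$ ($v{\left(W \right)} = - (5 + 15) = \left(-1\right) 20 = -20$)
$v{\left(f{\left(-4 \right)} \right)} \left(34 - -43\right) 10 = - 20 \left(34 - -43\right) 10 = - 20 \left(34 + 43\right) 10 = \left(-20\right) 77 \cdot 10 = \left(-1540\right) 10 = -15400$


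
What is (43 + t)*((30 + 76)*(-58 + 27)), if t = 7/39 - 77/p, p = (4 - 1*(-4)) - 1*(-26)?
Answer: -89137679/663 ≈ -1.3445e+5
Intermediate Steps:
p = 34 (p = (4 + 4) + 26 = 8 + 26 = 34)
t = -2765/1326 (t = 7/39 - 77/34 = -2765/1326 ≈ -2.0852)
(43 + t)*((30 + 76)*(-58 + 27)) = (43 - 2765/1326)*((30 + 76)*(-58 + 27)) = 54253*(106*(-31))/1326 = (54253/1326)*(-3286) = -89137679/663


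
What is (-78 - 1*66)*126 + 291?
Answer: -17853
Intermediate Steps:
(-78 - 1*66)*126 + 291 = (-78 - 66)*126 + 291 = -144*126 + 291 = -18144 + 291 = -17853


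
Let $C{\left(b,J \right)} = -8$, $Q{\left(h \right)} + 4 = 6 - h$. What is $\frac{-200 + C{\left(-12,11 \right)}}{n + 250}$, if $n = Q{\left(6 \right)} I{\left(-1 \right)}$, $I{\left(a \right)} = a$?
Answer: $- \frac{104}{127} \approx -0.8189$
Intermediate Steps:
$Q{\left(h \right)} = 2 - h$ ($Q{\left(h \right)} = -4 - \left(-6 + h\right) = 2 - h$)
$n = 4$ ($n = \left(2 - 6\right) \left(-1\right) = \left(-4\right) \left(-1\right) = 4$)
$\frac{-200 + C{\left(-12,11 \right)}}{n + 250} = \frac{-200 - 8}{4 + 250} = - \frac{208}{254} = \left(-208\right) \frac{1}{254} = - \frac{104}{127}$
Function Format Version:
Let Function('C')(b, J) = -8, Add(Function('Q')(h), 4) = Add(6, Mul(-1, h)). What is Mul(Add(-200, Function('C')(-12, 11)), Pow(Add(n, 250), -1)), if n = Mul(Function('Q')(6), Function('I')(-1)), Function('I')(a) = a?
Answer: Rational(-104, 127) ≈ -0.81890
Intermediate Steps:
Function('Q')(h) = Add(2, Mul(-1, h)) (Function('Q')(h) = Add(-4, Add(6, Mul(-1, h))) = Add(2, Mul(-1, h)))
n = 4 (n = Mul(Add(2, Mul(-1, 6)), -1) = Mul(Add(2, -6), -1) = Mul(-4, -1) = 4)
Mul(Add(-200, Function('C')(-12, 11)), Pow(Add(n, 250), -1)) = Mul(Add(-200, -8), Pow(Add(4, 250), -1)) = Mul(-208, Pow(254, -1)) = Mul(-208, Rational(1, 254)) = Rational(-104, 127)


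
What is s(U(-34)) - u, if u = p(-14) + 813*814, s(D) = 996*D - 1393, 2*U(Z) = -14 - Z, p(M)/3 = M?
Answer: -653173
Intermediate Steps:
p(M) = 3*M
U(Z) = -7 - Z/2 (U(Z) = (-14 - Z)/2 = -7 - Z/2)
s(D) = -1393 + 996*D
u = 661740 (u = 3*(-14) + 813*814 = -42 + 661782 = 661740)
s(U(-34)) - u = (-1393 + 996*(-7 - ½*(-34))) - 1*661740 = (-1393 + 996*(-7 + 17)) - 661740 = (-1393 + 996*10) - 661740 = (-1393 + 9960) - 661740 = 8567 - 661740 = -653173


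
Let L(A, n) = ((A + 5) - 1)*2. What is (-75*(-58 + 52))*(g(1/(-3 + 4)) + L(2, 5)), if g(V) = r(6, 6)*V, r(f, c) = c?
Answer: 8100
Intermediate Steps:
L(A, n) = 8 + 2*A (L(A, n) = ((5 + A) - 1)*2 = (4 + A)*2 = 8 + 2*A)
g(V) = 6*V
(-75*(-58 + 52))*(g(1/(-3 + 4)) + L(2, 5)) = (-75*(-58 + 52))*(6/(-3 + 4) + (8 + 2*2)) = (-75*(-6))*(6/1 + (8 + 4)) = 450*(6*1 + 12) = 450*(6 + 12) = 450*18 = 8100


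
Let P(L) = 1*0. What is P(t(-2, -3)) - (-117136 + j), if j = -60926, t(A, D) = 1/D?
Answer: 178062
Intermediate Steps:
P(L) = 0
P(t(-2, -3)) - (-117136 + j) = 0 - (-117136 - 60926) = 0 - 1*(-178062) = 0 + 178062 = 178062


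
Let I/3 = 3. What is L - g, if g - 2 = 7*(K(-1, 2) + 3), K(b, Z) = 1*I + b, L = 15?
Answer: -64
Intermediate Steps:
I = 9 (I = 3*3 = 9)
K(b, Z) = 9 + b (K(b, Z) = 1*9 + b = 9 + b)
g = 79 (g = 2 + 7*((9 - 1) + 3) = 2 + 7*(8 + 3) = 2 + 7*11 = 2 + 77 = 79)
L - g = 15 - 1*79 = 15 - 79 = -64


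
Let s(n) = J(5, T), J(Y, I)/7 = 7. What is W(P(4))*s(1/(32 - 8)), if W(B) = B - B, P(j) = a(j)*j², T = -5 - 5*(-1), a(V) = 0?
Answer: 0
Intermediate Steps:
T = 0 (T = -5 + 5 = 0)
J(Y, I) = 49 (J(Y, I) = 7*7 = 49)
s(n) = 49
P(j) = 0 (P(j) = 0*j² = 0)
W(B) = 0
W(P(4))*s(1/(32 - 8)) = 0*49 = 0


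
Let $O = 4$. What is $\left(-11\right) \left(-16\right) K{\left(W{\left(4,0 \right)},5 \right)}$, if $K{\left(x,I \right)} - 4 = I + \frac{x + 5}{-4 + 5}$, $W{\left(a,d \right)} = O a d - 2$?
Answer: $2112$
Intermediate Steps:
$W{\left(a,d \right)} = -2 + 4 a d$ ($W{\left(a,d \right)} = 4 a d - 2 = -2 + 4 a d$)
$K{\left(x,I \right)} = 9 + I + x$ ($K{\left(x,I \right)} = 4 + \left(I + \frac{x + 5}{-4 + 5}\right) = 4 + \left(I + \frac{5 + x}{1}\right) = 4 + \left(I + \left(5 + x\right) 1\right) = 4 + \left(I + \left(5 + x\right)\right) = 4 + \left(5 + I + x\right) = 9 + I + x$)
$\left(-11\right) \left(-16\right) K{\left(W{\left(4,0 \right)},5 \right)} = \left(-11\right) \left(-16\right) \left(9 + 5 - \left(2 - 0\right)\right) = 176 \left(9 + 5 + \left(-2 + 0\right)\right) = 176 \left(9 + 5 - 2\right) = 176 \cdot 12 = 2112$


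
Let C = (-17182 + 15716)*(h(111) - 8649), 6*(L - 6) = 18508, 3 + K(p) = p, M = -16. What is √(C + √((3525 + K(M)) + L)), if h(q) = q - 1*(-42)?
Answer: √(112096224 + 3*√59370)/3 ≈ 3529.2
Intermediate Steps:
K(p) = -3 + p
L = 9272/3 (L = 6 + (⅙)*18508 = 6 + 9254/3 = 9272/3 ≈ 3090.7)
h(q) = 42 + q (h(q) = q + 42 = 42 + q)
C = 12455136 (C = (-17182 + 15716)*((42 + 111) - 8649) = -1466*(153 - 8649) = -1466*(-8496) = 12455136)
√(C + √((3525 + K(M)) + L)) = √(12455136 + √((3525 + (-3 - 16)) + 9272/3)) = √(12455136 + √((3525 - 19) + 9272/3)) = √(12455136 + √(3506 + 9272/3)) = √(12455136 + √(19790/3)) = √(12455136 + √59370/3)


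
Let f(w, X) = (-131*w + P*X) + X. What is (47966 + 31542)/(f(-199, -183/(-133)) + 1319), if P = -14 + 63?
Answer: 5287282/1825877 ≈ 2.8957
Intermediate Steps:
P = 49
f(w, X) = -131*w + 50*X (f(w, X) = (-131*w + 49*X) + X = -131*w + 50*X)
(47966 + 31542)/(f(-199, -183/(-133)) + 1319) = (47966 + 31542)/((-131*(-199) + 50*(-183/(-133))) + 1319) = 79508/((26069 + 50*(-183*(-1/133))) + 1319) = 79508/((26069 + 50*(183/133)) + 1319) = 79508/((26069 + 9150/133) + 1319) = 79508/(3476327/133 + 1319) = 79508/(3651754/133) = 79508*(133/3651754) = 5287282/1825877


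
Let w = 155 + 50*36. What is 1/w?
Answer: 1/1955 ≈ 0.00051151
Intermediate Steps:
w = 1955 (w = 155 + 1800 = 1955)
1/w = 1/1955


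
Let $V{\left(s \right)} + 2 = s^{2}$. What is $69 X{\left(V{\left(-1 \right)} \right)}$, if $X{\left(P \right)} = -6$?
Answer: $-414$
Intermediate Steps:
$V{\left(s \right)} = -2 + s^{2}$
$69 X{\left(V{\left(-1 \right)} \right)} = 69 \left(-6\right) = -414$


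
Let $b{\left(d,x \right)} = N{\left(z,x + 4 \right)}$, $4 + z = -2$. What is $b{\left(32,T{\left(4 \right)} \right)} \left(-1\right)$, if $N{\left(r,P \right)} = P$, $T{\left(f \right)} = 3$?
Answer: $-7$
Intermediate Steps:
$z = -6$ ($z = -4 - 2 = -6$)
$b{\left(d,x \right)} = 4 + x$ ($b{\left(d,x \right)} = x + 4 = 4 + x$)
$b{\left(32,T{\left(4 \right)} \right)} \left(-1\right) = \left(4 + 3\right) \left(-1\right) = 7 \left(-1\right) = -7$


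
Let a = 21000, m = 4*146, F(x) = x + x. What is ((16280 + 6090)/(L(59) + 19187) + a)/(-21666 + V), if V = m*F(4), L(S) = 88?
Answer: -1395853/1129515 ≈ -1.2358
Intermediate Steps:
F(x) = 2*x
m = 584
V = 4672 (V = 584*(2*4) = 584*8 = 4672)
((16280 + 6090)/(L(59) + 19187) + a)/(-21666 + V) = ((16280 + 6090)/(88 + 19187) + 21000)/(-21666 + 4672) = (22370/19275 + 21000)/(-16994) = (22370*(1/19275) + 21000)*(-1/16994) = (4474/3855 + 21000)*(-1/16994) = (80959474/3855)*(-1/16994) = -1395853/1129515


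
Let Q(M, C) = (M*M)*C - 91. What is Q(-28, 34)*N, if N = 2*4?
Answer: 212520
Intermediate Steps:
Q(M, C) = -91 + C*M² (Q(M, C) = M²*C - 91 = C*M² - 91 = -91 + C*M²)
N = 8
Q(-28, 34)*N = (-91 + 34*(-28)²)*8 = (-91 + 34*784)*8 = (-91 + 26656)*8 = 26565*8 = 212520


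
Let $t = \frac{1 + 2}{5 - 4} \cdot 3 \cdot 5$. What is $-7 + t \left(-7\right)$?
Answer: $-322$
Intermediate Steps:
$t = 45$ ($t = \frac{3}{1} \cdot 3 \cdot 5 = 3 \cdot 1 \cdot 3 \cdot 5 = 3 \cdot 3 \cdot 5 = 9 \cdot 5 = 45$)
$-7 + t \left(-7\right) = -7 + 45 \left(-7\right) = -7 - 315 = -322$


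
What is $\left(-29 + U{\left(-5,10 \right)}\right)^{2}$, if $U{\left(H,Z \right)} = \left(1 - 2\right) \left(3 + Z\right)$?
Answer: $1764$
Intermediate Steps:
$U{\left(H,Z \right)} = -3 - Z$ ($U{\left(H,Z \right)} = - (3 + Z) = -3 - Z$)
$\left(-29 + U{\left(-5,10 \right)}\right)^{2} = \left(-29 - 13\right)^{2} = \left(-42\right)^{2} = 1764$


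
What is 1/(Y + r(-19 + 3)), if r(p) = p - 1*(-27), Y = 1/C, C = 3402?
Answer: 3402/37423 ≈ 0.090907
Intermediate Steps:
Y = 1/3402 ≈ 0.00029394
r(p) = 27 + p (r(p) = p + 27 = 27 + p)
1/(Y + r(-19 + 3)) = 1/(1/3402 + (27 + (-19 + 3))) = 1/(1/3402 + (27 - 16)) = 1/(1/3402 + 11) = 1/(37423/3402) = 3402/37423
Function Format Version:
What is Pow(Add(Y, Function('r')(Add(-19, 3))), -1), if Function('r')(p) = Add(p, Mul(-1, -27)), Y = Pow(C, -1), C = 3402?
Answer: Rational(3402, 37423) ≈ 0.090907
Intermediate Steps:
Y = Rational(1, 3402) (Y = Pow(3402, -1) = Rational(1, 3402) ≈ 0.00029394)
Function('r')(p) = Add(27, p) (Function('r')(p) = Add(p, 27) = Add(27, p))
Pow(Add(Y, Function('r')(Add(-19, 3))), -1) = Pow(Add(Rational(1, 3402), Add(27, Add(-19, 3))), -1) = Pow(Add(Rational(1, 3402), Add(27, -16)), -1) = Pow(Add(Rational(1, 3402), 11), -1) = Pow(Rational(37423, 3402), -1) = Rational(3402, 37423)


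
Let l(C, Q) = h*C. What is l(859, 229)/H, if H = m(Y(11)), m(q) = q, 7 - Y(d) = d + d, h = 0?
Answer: 0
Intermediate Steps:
Y(d) = 7 - 2*d (Y(d) = 7 - (d + d) = 7 - 2*d)
l(C, Q) = 0 (l(C, Q) = 0*C = 0)
H = -15 (H = 7 - 2*11 = 7 - 22 = -15)
l(859, 229)/H = 0/(-15) = 0*(-1/15) = 0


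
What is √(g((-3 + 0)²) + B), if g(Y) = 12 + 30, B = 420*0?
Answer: √42 ≈ 6.4807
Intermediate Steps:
B = 0
g(Y) = 42
√(g((-3 + 0)²) + B) = √(42 + 0) = √42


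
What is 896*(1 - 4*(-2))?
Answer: 8064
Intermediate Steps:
896*(1 - 4*(-2)) = 896*(1 + 8) = 896*9 = 8064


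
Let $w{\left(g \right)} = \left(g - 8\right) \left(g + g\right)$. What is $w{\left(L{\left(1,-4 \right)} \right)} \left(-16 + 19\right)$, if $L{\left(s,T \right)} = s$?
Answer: $-42$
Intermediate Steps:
$w{\left(g \right)} = 2 g \left(-8 + g\right)$ ($w{\left(g \right)} = \left(-8 + g\right) 2 g = 2 g \left(-8 + g\right)$)
$w{\left(L{\left(1,-4 \right)} \right)} \left(-16 + 19\right) = 2 \cdot 1 \left(-8 + 1\right) \left(-16 + 19\right) = 2 \cdot 1 \left(-7\right) 3 = \left(-14\right) 3 = -42$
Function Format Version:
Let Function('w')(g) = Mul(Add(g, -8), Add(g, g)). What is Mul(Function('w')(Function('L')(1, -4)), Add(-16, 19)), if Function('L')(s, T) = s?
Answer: -42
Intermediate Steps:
Function('w')(g) = Mul(2, g, Add(-8, g)) (Function('w')(g) = Mul(Add(-8, g), Mul(2, g)) = Mul(2, g, Add(-8, g)))
Mul(Function('w')(Function('L')(1, -4)), Add(-16, 19)) = Mul(Mul(2, 1, Add(-8, 1)), Add(-16, 19)) = Mul(Mul(2, 1, -7), 3) = Mul(-14, 3) = -42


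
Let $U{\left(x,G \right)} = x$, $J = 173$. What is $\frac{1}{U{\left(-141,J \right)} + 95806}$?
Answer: $\frac{1}{95665} \approx 1.0453 \cdot 10^{-5}$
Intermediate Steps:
$\frac{1}{U{\left(-141,J \right)} + 95806} = \frac{1}{-141 + 95806} = \frac{1}{95665}$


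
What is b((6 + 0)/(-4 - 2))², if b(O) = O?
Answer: 1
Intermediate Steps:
b((6 + 0)/(-4 - 2))² = ((6 + 0)/(-4 - 2))² = (6/(-6))² = (6*(-⅙))² = (-1)² = 1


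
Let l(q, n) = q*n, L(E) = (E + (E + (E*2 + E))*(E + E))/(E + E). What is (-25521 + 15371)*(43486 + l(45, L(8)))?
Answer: -456227275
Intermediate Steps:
L(E) = (E + 8*E**2)/(2*E) (L(E) = (E + (E + (2*E + E))*(2*E))/((2*E)) = (E + (E + 3*E)*(2*E))*(1/(2*E)) = (E + (4*E)*(2*E))*(1/(2*E)) = (E + 8*E**2)*(1/(2*E)) = (E + 8*E**2)/(2*E))
l(q, n) = n*q
(-25521 + 15371)*(43486 + l(45, L(8))) = (-25521 + 15371)*(43486 + (1/2 + 4*8)*45) = -10150*(43486 + (1/2 + 32)*45) = -10150*(43486 + (65/2)*45) = -10150*(43486 + 2925/2) = -10150*89897/2 = -456227275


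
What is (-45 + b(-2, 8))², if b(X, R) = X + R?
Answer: 1521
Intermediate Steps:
b(X, R) = R + X
(-45 + b(-2, 8))² = (-45 + (8 - 2))² = (-45 + 6)² = (-39)² = 1521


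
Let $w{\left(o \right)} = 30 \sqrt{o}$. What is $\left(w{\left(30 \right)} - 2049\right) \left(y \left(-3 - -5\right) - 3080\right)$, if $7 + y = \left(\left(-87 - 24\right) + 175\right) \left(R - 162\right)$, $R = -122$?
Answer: $80824854 - 1183380 \sqrt{30} \approx 7.4343 \cdot 10^{7}$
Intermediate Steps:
$y = -18183$ ($y = -7 + \left(\left(-87 - 24\right) + 175\right) \left(-122 - 162\right) = -7 + \left(\left(-87 - 24\right) + 175\right) \left(-284\right) = -7 + \left(-111 + 175\right) \left(-284\right) = -7 + 64 \left(-284\right) = -7 - 18176 = -18183$)
$\left(w{\left(30 \right)} - 2049\right) \left(y \left(-3 - -5\right) - 3080\right) = \left(30 \sqrt{30} - 2049\right) \left(- 18183 \left(-3 - -5\right) - 3080\right) = \left(-2049 + 30 \sqrt{30}\right) \left(- 18183 \left(-3 + 5\right) - 3080\right) = \left(-2049 + 30 \sqrt{30}\right) \left(\left(-18183\right) 2 - 3080\right) = \left(-2049 + 30 \sqrt{30}\right) \left(-36366 - 3080\right) = \left(-2049 + 30 \sqrt{30}\right) \left(-39446\right) = 80824854 - 1183380 \sqrt{30}$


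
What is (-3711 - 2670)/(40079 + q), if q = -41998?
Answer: 6381/1919 ≈ 3.3252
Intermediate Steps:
(-3711 - 2670)/(40079 + q) = (-3711 - 2670)/(40079 - 41998) = -6381/(-1919) = -6381*(-1/1919) = 6381/1919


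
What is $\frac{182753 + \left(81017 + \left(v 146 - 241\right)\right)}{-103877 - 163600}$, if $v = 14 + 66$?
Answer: $- \frac{275209}{267477} \approx -1.0289$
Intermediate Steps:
$v = 80$
$\frac{182753 + \left(81017 + \left(v 146 - 241\right)\right)}{-103877 - 163600} = \frac{182753 + \left(81017 + \left(80 \cdot 146 - 241\right)\right)}{-103877 - 163600} = \frac{182753 + \left(81017 + \left(11680 - 241\right)\right)}{-267477} = \left(182753 + \left(81017 + 11439\right)\right) \left(- \frac{1}{267477}\right) = \left(182753 + 92456\right) \left(- \frac{1}{267477}\right) = 275209 \left(- \frac{1}{267477}\right) = - \frac{275209}{267477}$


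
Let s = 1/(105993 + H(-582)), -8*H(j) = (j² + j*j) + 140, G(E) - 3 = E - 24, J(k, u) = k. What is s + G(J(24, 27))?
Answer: 127769/42589 ≈ 3.0000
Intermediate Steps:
G(E) = -21 + E (G(E) = 3 + (E - 24) = 3 + (-24 + E) = -21 + E)
H(j) = -35/2 - j²/4 (H(j) = -((j² + j*j) + 140)/8 = -((j² + j²) + 140)/8 = -(2*j² + 140)/8 = -(140 + 2*j²)/8 = -35/2 - j²/4)
s = 2/42589 (s = 1/(105993 + (-35/2 - ¼*(-582)²)) = 1/(105993 + (-35/2 - ¼*338724)) = 1/(105993 + (-35/2 - 84681)) = 1/(105993 - 169397/2) = 1/(42589/2) = 2/42589 ≈ 4.6960e-5)
s + G(J(24, 27)) = 2/42589 + (-21 + 24) = 2/42589 + 3 = 127769/42589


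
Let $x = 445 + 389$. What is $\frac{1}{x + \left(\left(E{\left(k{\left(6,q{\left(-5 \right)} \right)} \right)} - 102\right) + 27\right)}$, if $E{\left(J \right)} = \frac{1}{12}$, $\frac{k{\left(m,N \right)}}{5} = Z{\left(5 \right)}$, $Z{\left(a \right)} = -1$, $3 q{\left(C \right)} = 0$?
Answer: $\frac{12}{9109} \approx 0.0013174$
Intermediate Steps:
$q{\left(C \right)} = 0$ ($q{\left(C \right)} = \frac{1}{3} \cdot 0 = 0$)
$k{\left(m,N \right)} = -5$ ($k{\left(m,N \right)} = 5 \left(-1\right) = -5$)
$E{\left(J \right)} = \frac{1}{12}$
$x = 834$
$\frac{1}{x + \left(\left(E{\left(k{\left(6,q{\left(-5 \right)} \right)} \right)} - 102\right) + 27\right)} = \frac{1}{834 + \left(\left(\frac{1}{12} - 102\right) + 27\right)} = \frac{1}{834 + \left(- \frac{1223}{12} + 27\right)} = \frac{1}{834 - \frac{899}{12}} = \frac{1}{\frac{9109}{12}} = \frac{12}{9109}$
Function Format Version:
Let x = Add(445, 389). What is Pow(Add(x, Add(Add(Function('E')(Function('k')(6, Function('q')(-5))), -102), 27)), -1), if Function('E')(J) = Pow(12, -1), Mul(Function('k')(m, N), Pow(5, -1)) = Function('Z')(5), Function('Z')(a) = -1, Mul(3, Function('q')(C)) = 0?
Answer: Rational(12, 9109) ≈ 0.0013174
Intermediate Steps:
Function('q')(C) = 0 (Function('q')(C) = Mul(Rational(1, 3), 0) = 0)
Function('k')(m, N) = -5 (Function('k')(m, N) = Mul(5, -1) = -5)
Function('E')(J) = Rational(1, 12)
x = 834
Pow(Add(x, Add(Add(Function('E')(Function('k')(6, Function('q')(-5))), -102), 27)), -1) = Pow(Add(834, Add(Add(Rational(1, 12), -102), 27)), -1) = Pow(Add(834, Add(Rational(-1223, 12), 27)), -1) = Pow(Add(834, Rational(-899, 12)), -1) = Pow(Rational(9109, 12), -1) = Rational(12, 9109)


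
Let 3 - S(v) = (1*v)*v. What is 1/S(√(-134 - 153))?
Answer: 1/290 ≈ 0.0034483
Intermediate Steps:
S(v) = 3 - v² (S(v) = 3 - 1*v*v = 3 - v*v = 3 - v²)
1/S(√(-134 - 153)) = 1/(3 - (√(-134 - 153))²) = 1/(3 - (√(-287))²) = 1/(3 - (I*√287)²) = 1/(3 - 1*(-287)) = 1/(3 + 287) = 1/290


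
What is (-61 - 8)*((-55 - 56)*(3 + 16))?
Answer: 145521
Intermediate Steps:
(-61 - 8)*((-55 - 56)*(3 + 16)) = -(-7659)*19 = -69*(-2109) = 145521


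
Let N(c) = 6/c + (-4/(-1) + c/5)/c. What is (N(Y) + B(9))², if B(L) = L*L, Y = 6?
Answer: 1545049/225 ≈ 6866.9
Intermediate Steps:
B(L) = L²
N(c) = 6/c + (4 + c/5)/c (N(c) = 6/c + (-4*(-1) + c*(⅕))/c = 6/c + (4 + c/5)/c)
(N(Y) + B(9))² = ((⅕)*(50 + 6)/6 + 9²)² = ((⅕)*(⅙)*56 + 81)² = (28/15 + 81)² = (1243/15)² = 1545049/225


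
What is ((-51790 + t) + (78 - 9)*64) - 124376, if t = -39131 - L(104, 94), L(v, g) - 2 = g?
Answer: -210977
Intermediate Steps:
L(v, g) = 2 + g
t = -39227 (t = -39131 - (2 + 94) = -39131 - 1*96 = -39131 - 96 = -39227)
((-51790 + t) + (78 - 9)*64) - 124376 = ((-51790 - 39227) + (78 - 9)*64) - 124376 = (-91017 + 69*64) - 124376 = (-91017 + 4416) - 124376 = -86601 - 124376 = -210977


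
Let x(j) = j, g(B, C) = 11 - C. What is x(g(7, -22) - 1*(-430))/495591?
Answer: 463/495591 ≈ 0.00093424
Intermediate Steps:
x(g(7, -22) - 1*(-430))/495591 = ((11 - 1*(-22)) - 1*(-430))/495591 = ((11 + 22) + 430)*(1/495591) = (33 + 430)*(1/495591) = 463*(1/495591) = 463/495591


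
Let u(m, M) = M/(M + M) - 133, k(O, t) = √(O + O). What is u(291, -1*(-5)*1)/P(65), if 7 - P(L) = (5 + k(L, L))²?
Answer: 185/84 - 25*√130/168 ≈ 0.50569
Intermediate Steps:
k(O, t) = √2*√O (k(O, t) = √(2*O) = √2*√O)
P(L) = 7 - (5 + √2*√L)²
u(m, M) = -265/2 (u(m, M) = M/((2*M)) - 133 = (1/(2*M))*M - 133 = ½ - 133 = -265/2)
u(291, -1*(-5)*1)/P(65) = -265/(2*(7 - (5 + √2*√65)²)) = -265/(2*(7 - (5 + √130)²))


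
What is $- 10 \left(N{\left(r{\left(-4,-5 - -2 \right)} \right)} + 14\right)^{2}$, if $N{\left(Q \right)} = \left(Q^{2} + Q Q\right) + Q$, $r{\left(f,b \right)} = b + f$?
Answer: $-110250$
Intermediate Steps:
$N{\left(Q \right)} = Q + 2 Q^{2}$ ($N{\left(Q \right)} = \left(Q^{2} + Q^{2}\right) + Q = 2 Q^{2} + Q = Q + 2 Q^{2}$)
$- 10 \left(N{\left(r{\left(-4,-5 - -2 \right)} \right)} + 14\right)^{2} = - 10 \left(\left(\left(-5 - -2\right) - 4\right) \left(1 + 2 \left(\left(-5 - -2\right) - 4\right)\right) + 14\right)^{2} = - 10 \left(\left(\left(-5 + 2\right) - 4\right) \left(1 + 2 \left(\left(-5 + 2\right) - 4\right)\right) + 14\right)^{2} = - 10 \left(\left(-3 - 4\right) \left(1 + 2 \left(-3 - 4\right)\right) + 14\right)^{2} = - 10 \left(- 7 \left(1 + 2 \left(-7\right)\right) + 14\right)^{2} = - 10 \left(- 7 \left(1 - 14\right) + 14\right)^{2} = - 10 \left(\left(-7\right) \left(-13\right) + 14\right)^{2} = - 10 \left(91 + 14\right)^{2} = - 10 \cdot 105^{2} = \left(-10\right) 11025 = -110250$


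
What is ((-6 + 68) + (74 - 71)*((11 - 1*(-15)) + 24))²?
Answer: 44944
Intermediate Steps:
((-6 + 68) + (74 - 71)*((11 - 1*(-15)) + 24))² = (62 + 3*((11 + 15) + 24))² = (62 + 3*(26 + 24))² = (62 + 3*50)² = (62 + 150)² = 212² = 44944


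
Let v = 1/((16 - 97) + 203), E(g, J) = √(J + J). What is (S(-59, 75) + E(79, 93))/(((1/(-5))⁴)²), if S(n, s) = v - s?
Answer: -3573828125/122 + 390625*√186 ≈ -2.3966e+7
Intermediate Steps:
E(g, J) = √2*√J (E(g, J) = √(2*J) = √2*√J)
v = 1/122 (v = 1/(-81 + 203) = 1/122 ≈ 0.0081967)
S(n, s) = 1/122 - s
(S(-59, 75) + E(79, 93))/(((1/(-5))⁴)²) = ((1/122 - 1*75) + √2*√93)/(((1/(-5))⁴)²) = ((1/122 - 75) + √186)/(((-⅕)⁴)²) = (-9149/122 + √186)/((1/625)²) = (-9149/122 + √186)/(1/390625) = (-9149/122 + √186)*390625 = -3573828125/122 + 390625*√186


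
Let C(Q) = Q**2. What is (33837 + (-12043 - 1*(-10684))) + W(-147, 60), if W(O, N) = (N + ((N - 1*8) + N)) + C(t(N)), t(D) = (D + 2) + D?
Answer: 47534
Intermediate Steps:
t(D) = 2 + 2*D (t(D) = (2 + D) + D = 2 + 2*D)
W(O, N) = -8 + (2 + 2*N)**2 + 3*N (W(O, N) = (N + ((N - 1*8) + N)) + (2 + 2*N)**2 = (N + ((N - 8) + N)) + (2 + 2*N)**2 = (N + ((-8 + N) + N)) + (2 + 2*N)**2 = (N + (-8 + 2*N)) + (2 + 2*N)**2 = (-8 + 3*N) + (2 + 2*N)**2 = -8 + (2 + 2*N)**2 + 3*N)
(33837 + (-12043 - 1*(-10684))) + W(-147, 60) = (33837 + (-12043 - 1*(-10684))) + (-4 + 4*60**2 + 11*60) = (33837 + (-12043 + 10684)) + (-4 + 4*3600 + 660) = (33837 - 1359) + (-4 + 14400 + 660) = 32478 + 15056 = 47534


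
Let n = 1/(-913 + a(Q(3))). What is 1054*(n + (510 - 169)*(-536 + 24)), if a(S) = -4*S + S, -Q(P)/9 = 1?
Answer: -81520846351/443 ≈ -1.8402e+8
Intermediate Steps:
Q(P) = -9 (Q(P) = -9*1 = -9)
a(S) = -3*S
n = -1/886 (n = 1/(-913 - 3*(-9)) = 1/(-913 + 27) = 1/(-886) = -1/886 ≈ -0.0011287)
1054*(n + (510 - 169)*(-536 + 24)) = 1054*(-1/886 + (510 - 169)*(-536 + 24)) = 1054*(-1/886 + 341*(-512)) = 1054*(-1/886 - 174592) = 1054*(-154688513/886) = -81520846351/443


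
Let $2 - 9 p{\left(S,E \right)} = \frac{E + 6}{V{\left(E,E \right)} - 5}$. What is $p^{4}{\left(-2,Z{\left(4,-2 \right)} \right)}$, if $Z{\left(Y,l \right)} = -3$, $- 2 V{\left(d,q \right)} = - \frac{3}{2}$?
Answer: $\frac{4477456}{547981281} \approx 0.0081708$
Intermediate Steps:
$V{\left(d,q \right)} = \frac{3}{4}$ ($V{\left(d,q \right)} = - \frac{\left(-3\right) \frac{1}{2}}{2} = \left(- \frac{1}{2}\right) \left(- \frac{3}{2}\right) = \frac{3}{4}$)
$p{\left(S,E \right)} = \frac{58}{153} + \frac{4 E}{153}$ ($p{\left(S,E \right)} = \frac{2}{9} - \frac{\left(E + 6\right) \frac{1}{\frac{3}{4} - 5}}{9} = \frac{2}{9} - \frac{\left(6 + E\right) \frac{1}{- \frac{17}{4}}}{9} = \frac{2}{9} - \frac{\left(6 + E\right) \left(- \frac{4}{17}\right)}{9} = \frac{2}{9} - \frac{- \frac{24}{17} - \frac{4 E}{17}}{9} = \frac{2}{9} + \left(\frac{8}{51} + \frac{4 E}{153}\right) = \frac{58}{153} + \frac{4 E}{153}$)
$p^{4}{\left(-2,Z{\left(4,-2 \right)} \right)} = \left(\frac{58}{153} + \frac{4}{153} \left(-3\right)\right)^{4} = \left(\frac{58}{153} - \frac{4}{51}\right)^{4} = \left(\frac{46}{153}\right)^{4} = \frac{4477456}{547981281}$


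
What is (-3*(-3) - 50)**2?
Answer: 1681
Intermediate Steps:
(-3*(-3) - 50)**2 = (9 - 50)**2 = (-41)**2 = 1681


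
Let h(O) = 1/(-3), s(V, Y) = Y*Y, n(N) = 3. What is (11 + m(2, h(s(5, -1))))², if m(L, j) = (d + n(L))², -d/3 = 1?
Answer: 121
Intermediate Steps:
d = -3 (d = -3*1 = -3)
s(V, Y) = Y²
h(O) = -⅓
m(L, j) = 0 (m(L, j) = (-3 + 3)² = 0² = 0)
(11 + m(2, h(s(5, -1))))² = (11 + 0)² = 11² = 121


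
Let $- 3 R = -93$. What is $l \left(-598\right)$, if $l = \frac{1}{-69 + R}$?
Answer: $\frac{299}{19} \approx 15.737$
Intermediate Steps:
$R = 31$ ($R = \left(- \frac{1}{3}\right) \left(-93\right) = 31$)
$l = - \frac{1}{38}$ ($l = \frac{1}{-69 + 31} = \frac{1}{-38} = - \frac{1}{38} \approx -0.026316$)
$l \left(-598\right) = \left(- \frac{1}{38}\right) \left(-598\right) = \frac{299}{19}$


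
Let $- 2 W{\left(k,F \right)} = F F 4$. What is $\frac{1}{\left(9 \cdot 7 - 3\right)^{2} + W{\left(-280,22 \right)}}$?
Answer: $\frac{1}{2632} \approx 0.00037994$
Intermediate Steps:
$W{\left(k,F \right)} = - 2 F^{2}$ ($W{\left(k,F \right)} = - \frac{F F 4}{2} = - \frac{F^{2} \cdot 4}{2} = - \frac{4 F^{2}}{2} = - 2 F^{2}$)
$\frac{1}{\left(9 \cdot 7 - 3\right)^{2} + W{\left(-280,22 \right)}} = \frac{1}{\left(9 \cdot 7 - 3\right)^{2} - 2 \cdot 22^{2}} = \frac{1}{\left(63 - 3\right)^{2} - 968} = \frac{1}{60^{2} - 968} = \frac{1}{3600 - 968} = \frac{1}{2632}$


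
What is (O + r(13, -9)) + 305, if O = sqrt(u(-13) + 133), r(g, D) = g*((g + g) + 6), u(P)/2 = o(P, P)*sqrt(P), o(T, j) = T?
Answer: 721 + sqrt(133 - 26*I*sqrt(13)) ≈ 733.16 - 3.8547*I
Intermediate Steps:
u(P) = 2*P**(3/2) (u(P) = 2*(P*sqrt(P)) = 2*P**(3/2))
r(g, D) = g*(6 + 2*g) (r(g, D) = g*(2*g + 6) = g*(6 + 2*g))
O = sqrt(133 - 26*I*sqrt(13)) (O = sqrt(2*(-13)**(3/2) + 133) = sqrt(2*(-13*I*sqrt(13)) + 133) = sqrt(-26*I*sqrt(13) + 133) = sqrt(133 - 26*I*sqrt(13)) ≈ 12.16 - 3.8547*I)
(O + r(13, -9)) + 305 = (sqrt(133 - 26*I*sqrt(13)) + 2*13*(3 + 13)) + 305 = (sqrt(133 - 26*I*sqrt(13)) + 2*13*16) + 305 = (sqrt(133 - 26*I*sqrt(13)) + 416) + 305 = (416 + sqrt(133 - 26*I*sqrt(13))) + 305 = 721 + sqrt(133 - 26*I*sqrt(13))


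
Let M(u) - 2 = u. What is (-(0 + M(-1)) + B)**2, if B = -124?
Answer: 15625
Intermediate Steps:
M(u) = 2 + u
(-(0 + M(-1)) + B)**2 = (-(0 + (2 - 1)) - 124)**2 = (-(0 + 1) - 124)**2 = (-1*1 - 124)**2 = (-1 - 124)**2 = (-125)**2 = 15625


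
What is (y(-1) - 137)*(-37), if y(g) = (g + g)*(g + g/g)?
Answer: 5069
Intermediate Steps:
y(g) = 2*g*(1 + g) (y(g) = (2*g)*(g + 1) = (2*g)*(1 + g) = 2*g*(1 + g))
(y(-1) - 137)*(-37) = (2*(-1)*(1 - 1) - 137)*(-37) = (2*(-1)*0 - 137)*(-37) = (0 - 137)*(-37) = -137*(-37) = 5069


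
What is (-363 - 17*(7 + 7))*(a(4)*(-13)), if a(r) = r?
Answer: 31252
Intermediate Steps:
(-363 - 17*(7 + 7))*(a(4)*(-13)) = (-363 - 17*(7 + 7))*(4*(-13)) = (-363 - 17*14)*(-52) = (-363 - 238)*(-52) = -601*(-52) = 31252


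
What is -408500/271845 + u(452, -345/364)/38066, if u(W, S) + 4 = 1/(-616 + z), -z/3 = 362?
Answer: -756225274703/503210974644 ≈ -1.5028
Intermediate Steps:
z = -1086 (z = -3*362 = -1086)
u(W, S) = -6809/1702 (u(W, S) = -4 + 1/(-616 - 1086) = -4 + 1/(-1702) = -4 - 1/1702 = -6809/1702)
-408500/271845 + u(452, -345/364)/38066 = -408500/271845 - 6809/1702/38066 = -408500*1/271845 - 6809/1702*1/38066 = -81700/54369 - 6809/64788332 = -756225274703/503210974644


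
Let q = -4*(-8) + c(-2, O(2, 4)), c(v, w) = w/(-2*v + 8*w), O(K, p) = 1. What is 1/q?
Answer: 12/385 ≈ 0.031169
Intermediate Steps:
q = 385/12 (q = -4*(-8) - 1*1/(-8*1 + 2*(-2)) = 32 - 1*1/(-8 - 4) = 32 - 1*1/(-12) = 32 - 1*1*(-1/12) = 32 + 1/12 = 385/12 ≈ 32.083)
1/q = 1/(385/12) = 12/385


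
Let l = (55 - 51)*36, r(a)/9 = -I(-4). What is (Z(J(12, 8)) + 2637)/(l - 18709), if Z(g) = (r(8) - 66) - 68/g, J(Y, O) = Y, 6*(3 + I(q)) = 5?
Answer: -15509/111390 ≈ -0.13923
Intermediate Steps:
I(q) = -13/6 (I(q) = -3 + (1/6)*5 = -3 + 5/6 = -13/6)
r(a) = 39/2 (r(a) = 9*(-1*(-13/6)) = 9*(13/6) = 39/2)
Z(g) = -93/2 - 68/g (Z(g) = (39/2 - 66) - 68/g = -93/2 - 68/g)
l = 144 (l = 4*36 = 144)
(Z(J(12, 8)) + 2637)/(l - 18709) = ((-93/2 - 68/12) + 2637)/(144 - 18709) = ((-93/2 - 68*1/12) + 2637)/(-18565) = ((-93/2 - 17/3) + 2637)*(-1/18565) = (-313/6 + 2637)*(-1/18565) = (15509/6)*(-1/18565) = -15509/111390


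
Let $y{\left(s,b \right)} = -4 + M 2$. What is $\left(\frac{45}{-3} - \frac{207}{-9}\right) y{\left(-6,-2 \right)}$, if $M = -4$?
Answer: $-96$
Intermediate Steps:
$y{\left(s,b \right)} = -12$ ($y{\left(s,b \right)} = -4 - 8 = -12$)
$\left(\frac{45}{-3} - \frac{207}{-9}\right) y{\left(-6,-2 \right)} = \left(\frac{45}{-3} - \frac{207}{-9}\right) \left(-12\right) = \left(45 \left(- \frac{1}{3}\right) - -23\right) \left(-12\right) = \left(-15 + 23\right) \left(-12\right) = 8 \left(-12\right) = -96$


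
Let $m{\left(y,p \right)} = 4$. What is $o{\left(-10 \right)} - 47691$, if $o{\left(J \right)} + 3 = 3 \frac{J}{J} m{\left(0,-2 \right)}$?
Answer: $-47682$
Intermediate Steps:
$o{\left(J \right)} = 9$ ($o{\left(J \right)} = -3 + 3 \frac{J}{J} 4 = -3 + 3 \cdot 1 \cdot 4 = -3 + 3 \cdot 4 = -3 + 12 = 9$)
$o{\left(-10 \right)} - 47691 = 9 - 47691 = -47682$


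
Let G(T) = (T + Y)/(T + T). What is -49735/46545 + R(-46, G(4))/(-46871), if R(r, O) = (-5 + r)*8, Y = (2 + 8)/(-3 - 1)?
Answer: -15945785/15045591 ≈ -1.0598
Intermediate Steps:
Y = -5/2 (Y = 10/(-4) = 10*(-¼) = -5/2 ≈ -2.5000)
G(T) = (-5/2 + T)/(2*T) (G(T) = (T - 5/2)/(T + T) = (-5/2 + T)/((2*T)) = (-5/2 + T)*(1/(2*T)) = (-5/2 + T)/(2*T))
R(r, O) = -40 + 8*r
-49735/46545 + R(-46, G(4))/(-46871) = -49735/46545 + (-40 + 8*(-46))/(-46871) = -49735*1/46545 + (-40 - 368)*(-1/46871) = -343/321 - 408*(-1/46871) = -343/321 + 408/46871 = -15945785/15045591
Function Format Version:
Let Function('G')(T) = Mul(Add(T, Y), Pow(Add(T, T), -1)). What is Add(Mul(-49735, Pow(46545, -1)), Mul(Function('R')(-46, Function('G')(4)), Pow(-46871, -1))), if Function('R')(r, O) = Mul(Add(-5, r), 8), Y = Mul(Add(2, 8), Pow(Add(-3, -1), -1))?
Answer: Rational(-15945785, 15045591) ≈ -1.0598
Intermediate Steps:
Y = Rational(-5, 2) (Y = Mul(10, Pow(-4, -1)) = Mul(10, Rational(-1, 4)) = Rational(-5, 2) ≈ -2.5000)
Function('G')(T) = Mul(Rational(1, 2), Pow(T, -1), Add(Rational(-5, 2), T)) (Function('G')(T) = Mul(Add(T, Rational(-5, 2)), Pow(Add(T, T), -1)) = Mul(Add(Rational(-5, 2), T), Pow(Mul(2, T), -1)) = Mul(Add(Rational(-5, 2), T), Mul(Rational(1, 2), Pow(T, -1))) = Mul(Rational(1, 2), Pow(T, -1), Add(Rational(-5, 2), T)))
Function('R')(r, O) = Add(-40, Mul(8, r))
Add(Mul(-49735, Pow(46545, -1)), Mul(Function('R')(-46, Function('G')(4)), Pow(-46871, -1))) = Add(Mul(-49735, Pow(46545, -1)), Mul(Add(-40, Mul(8, -46)), Pow(-46871, -1))) = Add(Mul(-49735, Rational(1, 46545)), Mul(Add(-40, -368), Rational(-1, 46871))) = Add(Rational(-343, 321), Mul(-408, Rational(-1, 46871))) = Add(Rational(-343, 321), Rational(408, 46871)) = Rational(-15945785, 15045591)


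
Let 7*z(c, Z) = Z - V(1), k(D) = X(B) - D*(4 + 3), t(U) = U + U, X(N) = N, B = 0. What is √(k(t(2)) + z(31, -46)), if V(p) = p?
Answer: 9*I*√21/7 ≈ 5.8919*I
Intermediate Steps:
t(U) = 2*U
k(D) = -7*D (k(D) = 0 - D*(4 + 3) = 0 - D*7 = 0 - 7*D = -7*D)
z(c, Z) = -⅐ + Z/7 (z(c, Z) = (Z - 1*1)/7 = (Z - 1)/7 = (-1 + Z)/7 = -⅐ + Z/7)
√(k(t(2)) + z(31, -46)) = √(-14*2 + (-⅐ + (⅐)*(-46))) = √(-7*4 + (-⅐ - 46/7)) = √(-28 - 47/7) = √(-243/7) = 9*I*√21/7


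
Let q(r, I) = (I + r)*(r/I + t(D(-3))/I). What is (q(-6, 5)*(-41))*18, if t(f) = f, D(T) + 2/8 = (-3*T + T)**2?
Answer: 43911/10 ≈ 4391.1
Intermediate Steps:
D(T) = -1/4 + 4*T**2 (D(T) = -1/4 + (-3*T + T)**2 = -1/4 + (-2*T)**2 = -1/4 + 4*T**2)
q(r, I) = (I + r)*(143/(4*I) + r/I) (q(r, I) = (I + r)*(r/I + (-1/4 + 4*(-3)**2)/I) = (I + r)*(r/I + (-1/4 + 4*9)/I) = (I + r)*(r/I + (-1/4 + 36)/I) = (I + r)*(r/I + 143/(4*I)) = (I + r)*(143/(4*I) + r/I))
(q(-6, 5)*(-41))*18 = ((143/4 - 6 + (-6)**2/5 + (143/4)*(-6)/5)*(-41))*18 = ((143/4 - 6 + (1/5)*36 + (143/4)*(-6)*(1/5))*(-41))*18 = ((143/4 - 6 + 36/5 - 429/10)*(-41))*18 = -119/20*(-41)*18 = (4879/20)*18 = 43911/10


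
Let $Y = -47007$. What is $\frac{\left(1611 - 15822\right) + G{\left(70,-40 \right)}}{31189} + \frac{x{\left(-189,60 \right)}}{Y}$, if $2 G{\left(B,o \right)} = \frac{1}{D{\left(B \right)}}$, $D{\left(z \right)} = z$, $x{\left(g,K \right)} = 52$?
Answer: $- \frac{93749315693}{205254185220} \approx -0.45675$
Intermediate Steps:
$G{\left(B,o \right)} = \frac{1}{2 B}$
$\frac{\left(1611 - 15822\right) + G{\left(70,-40 \right)}}{31189} + \frac{x{\left(-189,60 \right)}}{Y} = \frac{\left(1611 - 15822\right) + \frac{1}{2 \cdot 70}}{31189} + \frac{52}{-47007} = \left(-14211 + \frac{1}{2} \cdot \frac{1}{70}\right) \frac{1}{31189} + 52 \left(- \frac{1}{47007}\right) = \left(-14211 + \frac{1}{140}\right) \frac{1}{31189} - \frac{52}{47007} = \left(- \frac{1989539}{140}\right) \frac{1}{31189} - \frac{52}{47007} = - \frac{1989539}{4366460} - \frac{52}{47007} = - \frac{93749315693}{205254185220}$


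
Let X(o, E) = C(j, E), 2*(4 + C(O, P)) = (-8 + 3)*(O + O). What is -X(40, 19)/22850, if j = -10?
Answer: -23/11425 ≈ -0.0020131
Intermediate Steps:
C(O, P) = -4 - 5*O (C(O, P) = -4 + ((-8 + 3)*(O + O))/2 = -4 + (-10*O)/2 = -4 - 5*O)
X(o, E) = 46 (X(o, E) = -4 - 5*(-10) = -4 + 50 = 46)
-X(40, 19)/22850 = -1*46/22850 = -46*1/22850 = -23/11425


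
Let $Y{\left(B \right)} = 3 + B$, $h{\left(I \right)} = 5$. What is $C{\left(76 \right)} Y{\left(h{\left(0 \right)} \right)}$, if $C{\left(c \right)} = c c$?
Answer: $46208$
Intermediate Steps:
$C{\left(c \right)} = c^{2}$
$C{\left(76 \right)} Y{\left(h{\left(0 \right)} \right)} = 76^{2} \left(3 + 5\right) = 5776 \cdot 8 = 46208$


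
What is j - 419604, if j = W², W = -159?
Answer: -394323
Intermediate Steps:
j = 25281 (j = (-159)² = 25281)
j - 419604 = 25281 - 419604 = -394323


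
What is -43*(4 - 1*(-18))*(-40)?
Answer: 37840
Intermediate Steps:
-43*(4 - 1*(-18))*(-40) = -43*(4 + 18)*(-40) = -43*22*(-40) = -946*(-40) = 37840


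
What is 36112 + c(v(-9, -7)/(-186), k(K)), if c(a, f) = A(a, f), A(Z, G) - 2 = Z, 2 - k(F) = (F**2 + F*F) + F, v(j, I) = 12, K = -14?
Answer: 1119532/31 ≈ 36114.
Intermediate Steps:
k(F) = 2 - F - 2*F**2 (k(F) = 2 - ((F**2 + F*F) + F) = 2 - ((F**2 + F**2) + F) = 2 - (2*F**2 + F) = 2 - (F + 2*F**2) = 2 + (-F - 2*F**2) = 2 - F - 2*F**2)
A(Z, G) = 2 + Z
c(a, f) = 2 + a
36112 + c(v(-9, -7)/(-186), k(K)) = 36112 + (2 + 12/(-186)) = 36112 + (2 + 12*(-1/186)) = 36112 + (2 - 2/31) = 36112 + 60/31 = 1119532/31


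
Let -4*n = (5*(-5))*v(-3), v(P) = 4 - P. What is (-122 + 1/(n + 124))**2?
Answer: 6700732164/450241 ≈ 14883.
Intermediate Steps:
n = 175/4 (n = -5*(-5)*(4 - 1*(-3))/4 = -(-25)*(4 + 3)/4 = -(-25)*7/4 = -1/4*(-175) = 175/4 ≈ 43.750)
(-122 + 1/(n + 124))**2 = (-122 + 1/(175/4 + 124))**2 = (-122 + 1/(671/4))**2 = (-122 + 4/671)**2 = (-81858/671)**2 = 6700732164/450241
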